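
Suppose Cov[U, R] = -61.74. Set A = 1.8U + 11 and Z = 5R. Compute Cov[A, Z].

Cov[A, Z] = -555.66

Cov[A, Z] = a·c·Cov[U, R] = 1.8·5·(-61.74) = -555.66. Additive constants drop out.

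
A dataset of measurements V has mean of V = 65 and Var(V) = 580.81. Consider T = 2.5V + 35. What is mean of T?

T = 2.5V + 35 is linear with a = 2.5, b = 35.
mean of T = a·mean of V + b = 2.5·65 + 35 = 197.5.

mean of T = 197.5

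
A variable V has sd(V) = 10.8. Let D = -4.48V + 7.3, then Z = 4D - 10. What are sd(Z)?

sd(D) = |-4.48|·10.8 = 48.384.
sd(Z) = |4|·48.384 = 193.536.

sd(Z) = 193.536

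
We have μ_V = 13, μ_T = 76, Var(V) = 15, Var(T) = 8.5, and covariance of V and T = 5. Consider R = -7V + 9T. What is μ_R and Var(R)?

μ_R = (-7)·μ_V + 9·μ_T = (-7)·13 + 9·76 = 593.
Var(R) = a²·Var(V) + b²·Var(T) + 2ab·covariance of V and T with a = -7, b = 9.
= (-7)²·15 + 9²·8.5 + 2·(-7)·9·5
= 735 + 688.5 + (-630) = 793.5.

μ_R = 593, Var(R) = 793.5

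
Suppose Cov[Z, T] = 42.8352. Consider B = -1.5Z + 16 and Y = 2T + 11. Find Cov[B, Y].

Cov[B, Y] = -128.5056

Cov[B, Y] = a·c·Cov[Z, T] = (-1.5)·2·42.8352 = -128.5056. Additive constants drop out.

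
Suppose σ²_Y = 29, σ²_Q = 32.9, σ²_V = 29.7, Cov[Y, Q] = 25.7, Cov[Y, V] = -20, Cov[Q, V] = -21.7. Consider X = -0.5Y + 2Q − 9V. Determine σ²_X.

σ²_X = 3094.35

σ²_X = a²·σ²_Y + b²·σ²_Q + c²·σ²_V + 2ab·Cov[Y, Q] + 2ac·Cov[Y, V] + 2bc·Cov[Q, V], with a = -0.5, b = 2, c = -9.
= 7.25 + 131.6 + 2405.7 + (-51.4) + (-180) + 781.2
= 3094.35.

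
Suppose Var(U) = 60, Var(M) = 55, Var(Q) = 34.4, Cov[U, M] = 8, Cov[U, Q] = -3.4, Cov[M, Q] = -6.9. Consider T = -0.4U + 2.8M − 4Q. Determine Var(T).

Var(T) = 1116.96

Var(T) = a²·Var(U) + b²·Var(M) + c²·Var(Q) + 2ab·Cov[U, M] + 2ac·Cov[U, Q] + 2bc·Cov[M, Q], with a = -0.4, b = 2.8, c = -4.
= 9.6 + 431.2 + 550.4 + (-17.92) + (-10.88) + 154.56
= 1116.96.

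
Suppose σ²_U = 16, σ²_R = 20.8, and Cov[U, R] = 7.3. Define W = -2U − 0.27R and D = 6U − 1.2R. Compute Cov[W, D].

Cov[W, D] = -179.5668

By bilinearity, Cov[W, D] = ac·σ²_U + bd·σ²_R + (ad+bc)·Cov[U, R], with a=-2, b=-0.27, c=6, d=-1.2.
ac·σ²_U = (-2)·6·16 = -192
bd·σ²_R = (-0.27)·(-1.2)·20.8 = 6.7392
(ad+bc)·Cov[U, R] = (0.78)·7.3 = 5.694
Cov[W, D] = -192 + 6.7392 + 5.694 = -179.5668.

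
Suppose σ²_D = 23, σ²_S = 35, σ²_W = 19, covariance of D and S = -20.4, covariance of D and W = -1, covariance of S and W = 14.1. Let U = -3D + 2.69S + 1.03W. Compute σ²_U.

σ²_U = 893.99034

σ²_U = a²·σ²_D + b²·σ²_S + c²·σ²_W + 2ab·covariance of D and S + 2ac·covariance of D and W + 2bc·covariance of S and W, with a = -3, b = 2.69, c = 1.03.
= 207 + 253.2635 + 20.1571 + 329.256 + 6.18 + 78.13374
= 893.99034.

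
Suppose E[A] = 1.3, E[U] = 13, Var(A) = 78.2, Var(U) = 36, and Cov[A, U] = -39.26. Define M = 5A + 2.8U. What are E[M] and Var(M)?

E[M] = 5·E[A] + 2.8·E[U] = 5·1.3 + 2.8·13 = 42.9.
Var(M) = a²·Var(A) + b²·Var(U) + 2ab·Cov[A, U] with a = 5, b = 2.8.
= 5²·78.2 + 2.8²·36 + 2·5·2.8·(-39.26)
= 1955 + 282.24 + (-1099.28) = 1137.96.

E[M] = 42.9, Var(M) = 1137.96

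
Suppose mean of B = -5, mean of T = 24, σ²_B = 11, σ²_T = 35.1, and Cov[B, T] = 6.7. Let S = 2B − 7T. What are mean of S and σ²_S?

mean of S = -178, σ²_S = 1576.3

mean of S = 2·mean of B + (-7)·mean of T = 2·(-5) + (-7)·24 = -178.
σ²_S = a²·σ²_B + b²·σ²_T + 2ab·Cov[B, T] with a = 2, b = -7.
= 2²·11 + (-7)²·35.1 + 2·2·(-7)·6.7
= 44 + 1719.9 + (-187.6) = 1576.3.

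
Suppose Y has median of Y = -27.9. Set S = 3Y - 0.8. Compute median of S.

median of S = -84.5

A linear map preserves order up to sign, so median of S = a·median of Y + b = 3·(-27.9) + (-0.8) = -84.5.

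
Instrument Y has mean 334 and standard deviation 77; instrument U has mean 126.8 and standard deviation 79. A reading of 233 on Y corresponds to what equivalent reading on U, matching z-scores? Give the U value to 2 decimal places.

U = 23.18

z = (233 − 334)/77 ≈ -1.3117.
U = 126.8 + z·79 = 126.8 + (233 − 334)·79/77 ≈ 23.18.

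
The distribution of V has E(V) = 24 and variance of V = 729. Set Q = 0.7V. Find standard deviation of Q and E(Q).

Q = 0.7V is linear with a = 0.7, b = 0.
standard deviation of V = √729 = 27.
standard deviation of Q = |a|·standard deviation of V = |0.7|·27 = 18.9.
E(Q) = a·E(V) + b = 0.7·24 = 16.8.

standard deviation of Q = 18.9, E(Q) = 16.8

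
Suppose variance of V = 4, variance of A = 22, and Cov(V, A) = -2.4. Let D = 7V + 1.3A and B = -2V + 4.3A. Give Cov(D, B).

By bilinearity, Cov(D, B) = ac·variance of V + bd·variance of A + (ad+bc)·Cov(V, A), with a=7, b=1.3, c=-2, d=4.3.
ac·variance of V = 7·(-2)·4 = -56
bd·variance of A = 1.3·4.3·22 = 122.98
(ad+bc)·Cov(V, A) = (27.5)·(-2.4) = -66
Cov(D, B) = -56 + 122.98 + (-66) = 0.98.

Cov(D, B) = 0.98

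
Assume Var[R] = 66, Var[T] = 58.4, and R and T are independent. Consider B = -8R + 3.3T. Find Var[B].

Var[B] = 4859.976

Var[B] = a²·Var[R] + b²·Var[T] + 2ab·Cov(R, T) with a = -8, b = 3.3.
Independence gives Cov(R, T) = 0.
= (-8)²·66 + 3.3²·58.4 + 2·(-8)·3.3·0
= 4224 + 635.976 + 0 = 4859.976.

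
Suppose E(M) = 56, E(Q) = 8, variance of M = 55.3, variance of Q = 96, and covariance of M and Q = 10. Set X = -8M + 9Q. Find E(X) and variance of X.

E(X) = -376, variance of X = 9875.2

E(X) = (-8)·E(M) + 9·E(Q) = (-8)·56 + 9·8 = -376.
variance of X = a²·variance of M + b²·variance of Q + 2ab·covariance of M and Q with a = -8, b = 9.
= (-8)²·55.3 + 9²·96 + 2·(-8)·9·10
= 3539.2 + 7776 + (-1440) = 9875.2.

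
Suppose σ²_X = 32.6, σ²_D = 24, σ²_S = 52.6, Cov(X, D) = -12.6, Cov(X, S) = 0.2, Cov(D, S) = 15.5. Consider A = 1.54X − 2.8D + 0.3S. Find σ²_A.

σ²_A = 353.01536

σ²_A = a²·σ²_X + b²·σ²_D + c²·σ²_S + 2ab·Cov(X, D) + 2ac·Cov(X, S) + 2bc·Cov(D, S), with a = 1.54, b = -2.8, c = 0.3.
= 77.31416 + 188.16 + 4.734 + 108.6624 + 0.1848 + (-26.04)
= 353.01536.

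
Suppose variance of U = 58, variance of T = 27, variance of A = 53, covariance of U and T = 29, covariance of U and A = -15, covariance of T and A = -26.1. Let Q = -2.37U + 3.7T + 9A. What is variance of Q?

variance of Q = a²·variance of U + b²·variance of T + c²·variance of A + 2ab·covariance of U and T + 2ac·covariance of U and A + 2bc·covariance of T and A, with a = -2.37, b = 3.7, c = 9.
= 325.7802 + 369.63 + 4293 + (-508.602) + 639.9 + (-1738.26)
= 3381.4482.

variance of Q = 3381.4482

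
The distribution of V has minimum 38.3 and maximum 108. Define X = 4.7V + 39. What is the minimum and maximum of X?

a = 4.7 > 0, so min(X) = a·min(V)+b = 4.7·38.3 + 39 = 219.01 and max(X) = 4.7·108 + 39 = 546.6.

min(X) = 219.01, max(X) = 546.6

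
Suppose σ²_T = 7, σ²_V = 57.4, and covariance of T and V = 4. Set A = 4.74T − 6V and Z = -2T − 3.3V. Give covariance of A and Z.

By bilinearity, covariance of A and Z = ac·σ²_T + bd·σ²_V + (ad+bc)·covariance of T and V, with a=4.74, b=-6, c=-2, d=-3.3.
ac·σ²_T = 4.74·(-2)·7 = -66.36
bd·σ²_V = (-6)·(-3.3)·57.4 = 1136.52
(ad+bc)·covariance of T and V = (-3.642)·4 = -14.568
covariance of A and Z = -66.36 + 1136.52 + (-14.568) = 1055.592.

covariance of A and Z = 1055.592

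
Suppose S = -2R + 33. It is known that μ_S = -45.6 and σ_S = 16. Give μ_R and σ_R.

μ_R = 39.3, σ_R = 8

From S = -2R + 33: μ_S = a·μ_R + b, so μ_R = (μ_S − b)/a = (-45.6 − 33)/(-2) = 39.3.
σ_S = |a|·σ_R, so σ_R = 16/|-2| = 8.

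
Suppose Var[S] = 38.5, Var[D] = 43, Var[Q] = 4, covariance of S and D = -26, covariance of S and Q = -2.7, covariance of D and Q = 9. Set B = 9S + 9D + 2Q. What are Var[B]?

Var[B] = 2632.3

Var[B] = a²·Var[S] + b²·Var[D] + c²·Var[Q] + 2ab·covariance of S and D + 2ac·covariance of S and Q + 2bc·covariance of D and Q, with a = 9, b = 9, c = 2.
= 3118.5 + 3483 + 16 + (-4212) + (-97.2) + 324
= 2632.3.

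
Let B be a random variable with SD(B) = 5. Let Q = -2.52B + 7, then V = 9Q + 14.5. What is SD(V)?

SD(Q) = |-2.52|·5 = 12.6.
SD(V) = |9|·12.6 = 113.4.

SD(V) = 113.4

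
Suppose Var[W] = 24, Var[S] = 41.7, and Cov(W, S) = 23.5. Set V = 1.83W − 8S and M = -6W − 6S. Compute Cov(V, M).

By bilinearity, Cov(V, M) = ac·Var[W] + bd·Var[S] + (ad+bc)·Cov(W, S), with a=1.83, b=-8, c=-6, d=-6.
ac·Var[W] = 1.83·(-6)·24 = -263.52
bd·Var[S] = (-8)·(-6)·41.7 = 2001.6
(ad+bc)·Cov(W, S) = (37.02)·23.5 = 869.97
Cov(V, M) = -263.52 + 2001.6 + 869.97 = 2608.05.

Cov(V, M) = 2608.05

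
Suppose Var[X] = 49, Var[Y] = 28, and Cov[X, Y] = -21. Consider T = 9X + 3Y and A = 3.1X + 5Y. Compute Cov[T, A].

By bilinearity, Cov[T, A] = ac·Var[X] + bd·Var[Y] + (ad+bc)·Cov[X, Y], with a=9, b=3, c=3.1, d=5.
ac·Var[X] = 9·3.1·49 = 1367.1
bd·Var[Y] = 3·5·28 = 420
(ad+bc)·Cov[X, Y] = (54.3)·(-21) = -1140.3
Cov[T, A] = 1367.1 + 420 + (-1140.3) = 646.8.

Cov[T, A] = 646.8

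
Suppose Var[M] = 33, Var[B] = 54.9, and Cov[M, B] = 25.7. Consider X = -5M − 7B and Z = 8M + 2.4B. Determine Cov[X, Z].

By bilinearity, Cov[X, Z] = ac·Var[M] + bd·Var[B] + (ad+bc)·Cov[M, B], with a=-5, b=-7, c=8, d=2.4.
ac·Var[M] = (-5)·8·33 = -1320
bd·Var[B] = (-7)·2.4·54.9 = -922.32
(ad+bc)·Cov[M, B] = (-68)·25.7 = -1747.6
Cov[X, Z] = -1320 + (-922.32) + (-1747.6) = -3989.92.

Cov[X, Z] = -3989.92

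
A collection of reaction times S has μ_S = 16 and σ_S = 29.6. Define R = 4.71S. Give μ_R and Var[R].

R = 4.71S is linear with a = 4.71, b = 0.
μ_R = a·μ_S + b = 4.71·16 = 75.36.
Var[S] = 29.6² = 876.16.
Var[R] = a²·Var[S] = 4.71²·876.16 = 19436.821056.

μ_R = 75.36, Var[R] = 19436.821056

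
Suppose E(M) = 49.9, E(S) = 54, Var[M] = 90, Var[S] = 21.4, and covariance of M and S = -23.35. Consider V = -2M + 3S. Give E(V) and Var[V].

E(V) = (-2)·E(M) + 3·E(S) = (-2)·49.9 + 3·54 = 62.2.
Var[V] = a²·Var[M] + b²·Var[S] + 2ab·covariance of M and S with a = -2, b = 3.
= (-2)²·90 + 3²·21.4 + 2·(-2)·3·(-23.35)
= 360 + 192.6 + 280.2 = 832.8.

E(V) = 62.2, Var[V] = 832.8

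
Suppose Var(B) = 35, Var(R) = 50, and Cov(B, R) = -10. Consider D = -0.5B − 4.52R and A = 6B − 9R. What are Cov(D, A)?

Cov(D, A) = 2155.2

By bilinearity, Cov(D, A) = ac·Var(B) + bd·Var(R) + (ad+bc)·Cov(B, R), with a=-0.5, b=-4.52, c=6, d=-9.
ac·Var(B) = (-0.5)·6·35 = -105
bd·Var(R) = (-4.52)·(-9)·50 = 2034
(ad+bc)·Cov(B, R) = (-22.62)·(-10) = 226.2
Cov(D, A) = -105 + 2034 + 226.2 = 2155.2.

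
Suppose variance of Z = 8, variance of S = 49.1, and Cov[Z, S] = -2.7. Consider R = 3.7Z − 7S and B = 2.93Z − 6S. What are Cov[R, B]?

Cov[R, B] = 2264.245

By bilinearity, Cov[R, B] = ac·variance of Z + bd·variance of S + (ad+bc)·Cov[Z, S], with a=3.7, b=-7, c=2.93, d=-6.
ac·variance of Z = 3.7·2.93·8 = 86.728
bd·variance of S = (-7)·(-6)·49.1 = 2062.2
(ad+bc)·Cov[Z, S] = (-42.71)·(-2.7) = 115.317
Cov[R, B] = 86.728 + 2062.2 + 115.317 = 2264.245.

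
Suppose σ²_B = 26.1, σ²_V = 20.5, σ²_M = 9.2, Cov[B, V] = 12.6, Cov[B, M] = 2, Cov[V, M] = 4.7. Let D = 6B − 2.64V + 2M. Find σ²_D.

σ²_D = a²·σ²_B + b²·σ²_V + c²·σ²_M + 2ab·Cov[B, V] + 2ac·Cov[B, M] + 2bc·Cov[V, M], with a = 6, b = -2.64, c = 2.
= 939.6 + 142.8768 + 36.8 + (-399.168) + 48 + (-49.632)
= 718.4768.

σ²_D = 718.4768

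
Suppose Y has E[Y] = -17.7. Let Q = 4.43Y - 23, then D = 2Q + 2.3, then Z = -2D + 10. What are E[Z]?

E[Q] = 4.43·(-17.7) + (-23) = -101.411.
E[D] = 2·(-101.411) + 2.3 = -200.522.
E[Z] = (-2)·(-200.522) + 10 = 411.044.

E[Z] = 411.044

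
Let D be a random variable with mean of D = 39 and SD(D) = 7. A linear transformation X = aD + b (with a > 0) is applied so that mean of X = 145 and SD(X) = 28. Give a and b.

SD(X) = a·SD(D) (a > 0), so a = 28/7 = 4.
mean of X = a·mean of D + b, so b = 145 − 4·39 = -11.

a = 4, b = -11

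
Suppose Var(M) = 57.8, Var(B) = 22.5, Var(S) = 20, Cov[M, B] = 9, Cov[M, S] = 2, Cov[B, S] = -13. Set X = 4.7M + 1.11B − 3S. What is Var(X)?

Var(X) = a²·Var(M) + b²·Var(B) + c²·Var(S) + 2ab·Cov[M, B] + 2ac·Cov[M, S] + 2bc·Cov[B, S], with a = 4.7, b = 1.11, c = -3.
= 1276.802 + 27.72225 + 180 + 93.906 + (-56.4) + 86.58
= 1608.61025.

Var(X) = 1608.61025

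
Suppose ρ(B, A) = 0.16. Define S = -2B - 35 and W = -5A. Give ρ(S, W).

Linear rescalings preserve correlation up to sign; here the slopes -2 and -5 have the same sign, so ρ(S, W) = ρ(B, A) = 0.16.

ρ(S, W) = 0.16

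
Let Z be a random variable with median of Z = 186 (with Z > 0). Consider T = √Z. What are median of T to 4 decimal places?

√Z is monotone on this domain, so median of T = √(186) ≈ 13.6382.

median of T = 13.6382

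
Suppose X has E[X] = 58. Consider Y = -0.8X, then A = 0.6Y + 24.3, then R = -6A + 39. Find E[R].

E[Y] = (-0.8)·58 = -46.4.
E[A] = 0.6·(-46.4) + 24.3 = -3.54.
E[R] = (-6)·(-3.54) + 39 = 60.24.

E[R] = 60.24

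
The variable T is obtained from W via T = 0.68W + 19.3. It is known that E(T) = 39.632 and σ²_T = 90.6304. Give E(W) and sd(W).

E(W) = 29.9, sd(W) = 14

From T = 0.68W + 19.3: E(T) = a·E(W) + b, so E(W) = (E(T) − b)/a = (39.632 − 19.3)/0.68 = 29.9.
sd(T) = √90.6304 = 9.52.
sd(T) = |a|·sd(W), so sd(W) = 9.52/|0.68| = 14.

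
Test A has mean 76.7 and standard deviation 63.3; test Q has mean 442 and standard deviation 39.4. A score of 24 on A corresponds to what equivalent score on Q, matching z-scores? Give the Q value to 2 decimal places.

z = (24 − 76.7)/63.3 ≈ -0.8325.
Q = 442 + z·39.4 = 442 + (24 − 76.7)·39.4/63.3 ≈ 409.20.

Q = 409.20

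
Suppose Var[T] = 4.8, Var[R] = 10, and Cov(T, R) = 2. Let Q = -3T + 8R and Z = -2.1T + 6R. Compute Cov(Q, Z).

Cov(Q, Z) = 440.64

By bilinearity, Cov(Q, Z) = ac·Var[T] + bd·Var[R] + (ad+bc)·Cov(T, R), with a=-3, b=8, c=-2.1, d=6.
ac·Var[T] = (-3)·(-2.1)·4.8 = 30.24
bd·Var[R] = 8·6·10 = 480
(ad+bc)·Cov(T, R) = (-34.8)·2 = -69.6
Cov(Q, Z) = 30.24 + 480 + (-69.6) = 440.64.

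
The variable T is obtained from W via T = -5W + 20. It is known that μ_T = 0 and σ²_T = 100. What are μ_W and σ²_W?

μ_W = 4, σ²_W = 4

From T = -5W + 20: μ_T = a·μ_W + b, so μ_W = (μ_T − b)/a = (0 − 20)/(-5) = 4.
σ²_T = a²·σ²_W, so σ²_W = 100/(-5)² = 4.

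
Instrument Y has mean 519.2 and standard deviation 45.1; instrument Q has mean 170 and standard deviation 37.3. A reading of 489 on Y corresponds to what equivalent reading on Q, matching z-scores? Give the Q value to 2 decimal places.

Q = 145.02

z = (489 − 519.2)/45.1 ≈ -0.6696.
Q = 170 + z·37.3 = 170 + (489 − 519.2)·37.3/45.1 ≈ 145.02.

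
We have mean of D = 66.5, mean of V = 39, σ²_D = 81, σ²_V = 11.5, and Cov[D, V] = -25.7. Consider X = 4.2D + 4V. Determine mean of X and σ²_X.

mean of X = 4.2·mean of D + 4·mean of V = 4.2·66.5 + 4·39 = 435.3.
σ²_X = a²·σ²_D + b²·σ²_V + 2ab·Cov[D, V] with a = 4.2, b = 4.
= 4.2²·81 + 4²·11.5 + 2·4.2·4·(-25.7)
= 1428.84 + 184 + (-863.52) = 749.32.

mean of X = 435.3, σ²_X = 749.32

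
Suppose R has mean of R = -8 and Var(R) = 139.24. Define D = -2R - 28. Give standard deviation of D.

standard deviation of D = 23.6

D = -2R - 28 is linear with a = -2, b = -28.
standard deviation of R = √139.24 = 11.8.
standard deviation of D = |a|·standard deviation of R = |-2|·11.8 = 23.6.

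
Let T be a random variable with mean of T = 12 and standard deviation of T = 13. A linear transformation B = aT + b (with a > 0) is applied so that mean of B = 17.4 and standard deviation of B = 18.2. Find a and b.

a = 1.4, b = 0.6

standard deviation of B = a·standard deviation of T (a > 0), so a = 18.2/13 = 1.4.
mean of B = a·mean of T + b, so b = 17.4 − 1.4·12 = 0.6.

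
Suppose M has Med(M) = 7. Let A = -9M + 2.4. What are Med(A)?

A linear map preserves order up to sign, so Med(A) = a·Med(M) + b = (-9)·7 + 2.4 = -60.6.

Med(A) = -60.6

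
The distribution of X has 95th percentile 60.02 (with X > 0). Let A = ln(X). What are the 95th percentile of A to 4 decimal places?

ln(X) is increasing, so P_{95}(A) = g(P_{95}(X)) ≈ 4.0947.

95th percentile of A = 4.0947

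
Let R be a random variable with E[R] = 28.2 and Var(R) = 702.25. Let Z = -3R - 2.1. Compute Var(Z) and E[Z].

Z = -3R - 2.1 is linear with a = -3, b = -2.1.
Var(Z) = a²·Var(R) = (-3)²·702.25 = 6320.25 (the additive constant -2.1 does not affect variance).
E[Z] = a·E[R] + b = (-3)·28.2 + (-2.1) = -86.7.

Var(Z) = 6320.25, E[Z] = -86.7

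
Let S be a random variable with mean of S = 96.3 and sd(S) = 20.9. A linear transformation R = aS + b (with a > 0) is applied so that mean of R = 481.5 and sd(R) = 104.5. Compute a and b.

sd(R) = a·sd(S) (a > 0), so a = 104.5/20.9 = 5.
mean of R = a·mean of S + b, so b = 481.5 − 5·96.3 = 0.

a = 5, b = 0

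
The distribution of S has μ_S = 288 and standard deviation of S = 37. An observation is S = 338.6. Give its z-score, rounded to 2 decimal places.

z = 1.37

z = (S − μ_S) / standard deviation of S = (338.6 − 288) / 37 ≈ 1.37.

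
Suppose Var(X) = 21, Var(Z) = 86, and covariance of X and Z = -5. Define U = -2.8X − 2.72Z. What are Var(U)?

Var(U) = 724.7424

Var(U) = a²·Var(X) + b²·Var(Z) + 2ab·covariance of X and Z with a = -2.8, b = -2.72.
= (-2.8)²·21 + (-2.72)²·86 + 2·(-2.8)·(-2.72)·(-5)
= 164.64 + 636.2624 + (-76.16) = 724.7424.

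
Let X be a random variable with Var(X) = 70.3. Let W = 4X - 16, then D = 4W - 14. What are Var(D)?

Var(W) = 4²·70.3 = 1124.8.
Var(D) = 4²·1124.8 = 17996.8.

Var(D) = 17996.8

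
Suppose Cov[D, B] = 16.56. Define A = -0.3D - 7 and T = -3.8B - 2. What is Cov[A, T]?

Cov[A, T] = 18.8784

Cov[A, T] = a·c·Cov[D, B] = (-0.3)·(-3.8)·16.56 = 18.8784. Additive constants drop out.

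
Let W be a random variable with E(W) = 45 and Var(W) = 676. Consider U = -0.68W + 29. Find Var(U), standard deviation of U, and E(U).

Var(U) = 312.5824, standard deviation of U = 17.68, E(U) = -1.6

U = -0.68W + 29 is linear with a = -0.68, b = 29.
Var(U) = a²·Var(W) = (-0.68)²·676 = 312.5824 (the additive constant 29 does not affect variance).
standard deviation of W = √676 = 26.
standard deviation of U = |a|·standard deviation of W = |-0.68|·26 = 17.68.
E(U) = a·E(W) + b = (-0.68)·45 + 29 = -1.6.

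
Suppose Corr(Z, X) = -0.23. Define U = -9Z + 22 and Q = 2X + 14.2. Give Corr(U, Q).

Corr(U, Q) = 0.23

Linear rescalings preserve |correlation|; the slopes -9 and 2 have opposite signs, so the correlation flips sign: Corr(U, Q) = −Corr(Z, X) = 0.23.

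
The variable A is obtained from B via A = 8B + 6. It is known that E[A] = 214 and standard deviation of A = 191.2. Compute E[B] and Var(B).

From A = 8B + 6: E[A] = a·E[B] + b, so E[B] = (E[A] − b)/a = (214 − 6)/8 = 26.
Var(A) = 191.2² = 36557.44.
Var(A) = a²·Var(B), so Var(B) = 36557.44/8² = 571.21.

E[B] = 26, Var(B) = 571.21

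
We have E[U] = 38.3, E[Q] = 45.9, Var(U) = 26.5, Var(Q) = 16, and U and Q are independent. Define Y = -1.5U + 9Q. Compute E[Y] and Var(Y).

E[Y] = (-1.5)·E[U] + 9·E[Q] = (-1.5)·38.3 + 9·45.9 = 355.65.
Var(Y) = a²·Var(U) + b²·Var(Q) + 2ab·covariance of U and Q with a = -1.5, b = 9.
Independence gives covariance of U and Q = 0.
= (-1.5)²·26.5 + 9²·16 + 2·(-1.5)·9·0
= 59.625 + 1296 + 0 = 1355.625.

E[Y] = 355.65, Var(Y) = 1355.625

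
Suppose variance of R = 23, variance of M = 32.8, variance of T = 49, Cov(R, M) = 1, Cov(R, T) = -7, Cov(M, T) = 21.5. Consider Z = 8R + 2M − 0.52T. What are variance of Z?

variance of Z = a²·variance of R + b²·variance of M + c²·variance of T + 2ab·Cov(R, M) + 2ac·Cov(R, T) + 2bc·Cov(M, T), with a = 8, b = 2, c = -0.52.
= 1472 + 131.2 + 13.2496 + 32 + 58.24 + (-44.72)
= 1661.9696.

variance of Z = 1661.9696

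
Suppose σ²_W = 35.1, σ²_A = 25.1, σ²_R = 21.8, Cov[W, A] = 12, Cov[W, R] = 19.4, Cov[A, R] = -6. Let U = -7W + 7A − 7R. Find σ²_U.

σ²_U = a²·σ²_W + b²·σ²_A + c²·σ²_R + 2ab·Cov[W, A] + 2ac·Cov[W, R] + 2bc·Cov[A, R], with a = -7, b = 7, c = -7.
= 1719.9 + 1229.9 + 1068.2 + (-1176) + 1901.2 + 588
= 5331.2.

σ²_U = 5331.2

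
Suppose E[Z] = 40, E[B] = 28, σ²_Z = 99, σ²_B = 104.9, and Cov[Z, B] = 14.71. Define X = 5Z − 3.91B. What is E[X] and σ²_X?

E[X] = 90.52, σ²_X = 3503.56069

E[X] = 5·E[Z] + (-3.91)·E[B] = 5·40 + (-3.91)·28 = 90.52.
σ²_X = a²·σ²_Z + b²·σ²_B + 2ab·Cov[Z, B] with a = 5, b = -3.91.
= 5²·99 + (-3.91)²·104.9 + 2·5·(-3.91)·14.71
= 2475 + 1603.72169 + (-575.161) = 3503.56069.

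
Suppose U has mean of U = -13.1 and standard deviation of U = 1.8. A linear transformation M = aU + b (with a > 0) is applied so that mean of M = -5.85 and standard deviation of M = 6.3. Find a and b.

a = 3.5, b = 40

standard deviation of M = a·standard deviation of U (a > 0), so a = 6.3/1.8 = 3.5.
mean of M = a·mean of U + b, so b = -5.85 − 3.5·(-13.1) = 40.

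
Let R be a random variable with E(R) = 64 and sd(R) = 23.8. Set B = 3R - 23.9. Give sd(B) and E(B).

sd(B) = 71.4, E(B) = 168.1

B = 3R - 23.9 is linear with a = 3, b = -23.9.
sd(B) = |a|·sd(R) = |3|·23.8 = 71.4.
E(B) = a·E(R) + b = 3·64 + (-23.9) = 168.1.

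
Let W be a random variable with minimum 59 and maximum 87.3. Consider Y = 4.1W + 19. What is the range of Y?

Range of W = 87.3 − 59 = 28.3.
Range(Y) = |a|·Range(W) = |4.1|·28.3 = 116.03.

Range(Y) = 116.03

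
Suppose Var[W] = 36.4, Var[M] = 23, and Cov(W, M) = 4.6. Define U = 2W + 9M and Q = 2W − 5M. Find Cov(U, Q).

By bilinearity, Cov(U, Q) = ac·Var[W] + bd·Var[M] + (ad+bc)·Cov(W, M), with a=2, b=9, c=2, d=-5.
ac·Var[W] = 2·2·36.4 = 145.6
bd·Var[M] = 9·(-5)·23 = -1035
(ad+bc)·Cov(W, M) = (8)·4.6 = 36.8
Cov(U, Q) = 145.6 + (-1035) + 36.8 = -852.6.

Cov(U, Q) = -852.6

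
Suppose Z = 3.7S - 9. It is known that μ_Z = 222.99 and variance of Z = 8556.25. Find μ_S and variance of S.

μ_S = 62.7, variance of S = 625

From Z = 3.7S - 9: μ_Z = a·μ_S + b, so μ_S = (μ_Z − b)/a = (222.99 − (-9))/3.7 = 62.7.
variance of Z = a²·variance of S, so variance of S = 8556.25/3.7² = 625.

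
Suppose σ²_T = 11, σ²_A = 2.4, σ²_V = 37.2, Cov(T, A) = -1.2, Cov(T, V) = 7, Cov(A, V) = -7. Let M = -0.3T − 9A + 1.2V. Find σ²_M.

σ²_M = 388.638

σ²_M = a²·σ²_T + b²·σ²_A + c²·σ²_V + 2ab·Cov(T, A) + 2ac·Cov(T, V) + 2bc·Cov(A, V), with a = -0.3, b = -9, c = 1.2.
= 0.99 + 194.4 + 53.568 + (-6.48) + (-5.04) + 151.2
= 388.638.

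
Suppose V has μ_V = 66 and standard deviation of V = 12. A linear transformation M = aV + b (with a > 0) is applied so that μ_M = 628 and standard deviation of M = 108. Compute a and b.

a = 9, b = 34

standard deviation of M = a·standard deviation of V (a > 0), so a = 108/12 = 9.
μ_M = a·μ_V + b, so b = 628 − 9·66 = 34.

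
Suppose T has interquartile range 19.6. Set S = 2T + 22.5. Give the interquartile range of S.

Under S = aT + b, IQR(S) = |a|·IQR(T) = |2|·19.6 = 39.2 (shifts cancel; spread scales by |a|).

IQR(S) = 39.2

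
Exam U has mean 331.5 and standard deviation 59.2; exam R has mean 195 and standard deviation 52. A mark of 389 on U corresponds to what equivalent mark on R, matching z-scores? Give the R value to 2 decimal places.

R = 245.51

z = (389 − 331.5)/59.2 ≈ 0.9713.
R = 195 + z·52 = 195 + (389 − 331.5)·52/59.2 ≈ 245.51.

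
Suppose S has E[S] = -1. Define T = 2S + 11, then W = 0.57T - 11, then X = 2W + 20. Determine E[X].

E[T] = 2·(-1) + 11 = 9.
E[W] = 0.57·9 + (-11) = -5.87.
E[X] = 2·(-5.87) + 20 = 8.26.

E[X] = 8.26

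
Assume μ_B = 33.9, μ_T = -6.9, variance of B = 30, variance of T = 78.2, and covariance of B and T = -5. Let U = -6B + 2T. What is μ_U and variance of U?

μ_U = -217.2, variance of U = 1512.8

μ_U = (-6)·μ_B + 2·μ_T = (-6)·33.9 + 2·(-6.9) = -217.2.
variance of U = a²·variance of B + b²·variance of T + 2ab·covariance of B and T with a = -6, b = 2.
= (-6)²·30 + 2²·78.2 + 2·(-6)·2·(-5)
= 1080 + 312.8 + 120 = 1512.8.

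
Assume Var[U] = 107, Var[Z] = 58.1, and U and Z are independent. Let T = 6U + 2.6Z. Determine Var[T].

Var[T] = 4244.756

Var[T] = a²·Var[U] + b²·Var[Z] + 2ab·Cov(U, Z) with a = 6, b = 2.6.
Independence gives Cov(U, Z) = 0.
= 6²·107 + 2.6²·58.1 + 2·6·2.6·0
= 3852 + 392.756 + 0 = 4244.756.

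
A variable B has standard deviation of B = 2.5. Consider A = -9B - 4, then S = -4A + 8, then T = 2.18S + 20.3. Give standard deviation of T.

standard deviation of T = 196.2

standard deviation of A = |-9|·2.5 = 22.5.
standard deviation of S = |-4|·22.5 = 90.
standard deviation of T = |2.18|·90 = 196.2.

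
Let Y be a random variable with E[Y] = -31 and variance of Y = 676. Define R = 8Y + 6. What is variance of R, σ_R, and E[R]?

variance of R = 43264, σ_R = 208, E[R] = -242

R = 8Y + 6 is linear with a = 8, b = 6.
variance of R = a²·variance of Y = 8²·676 = 43264 (the additive constant 6 does not affect variance).
σ_Y = √676 = 26.
σ_R = |a|·σ_Y = |8|·26 = 208.
E[R] = a·E[Y] + b = 8·(-31) + 6 = -242.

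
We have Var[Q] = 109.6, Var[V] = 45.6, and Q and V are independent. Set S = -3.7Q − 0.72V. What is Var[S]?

Var[S] = a²·Var[Q] + b²·Var[V] + 2ab·Cov[Q, V] with a = -3.7, b = -0.72.
Independence gives Cov[Q, V] = 0.
= (-3.7)²·109.6 + (-0.72)²·45.6 + 2·(-3.7)·(-0.72)·0
= 1500.424 + 23.63904 + 0 = 1524.06304.

Var[S] = 1524.06304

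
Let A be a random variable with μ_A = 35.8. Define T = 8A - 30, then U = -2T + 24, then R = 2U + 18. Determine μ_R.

μ_T = 8·35.8 + (-30) = 256.4.
μ_U = (-2)·256.4 + 24 = -488.8.
μ_R = 2·(-488.8) + 18 = -959.6.

μ_R = -959.6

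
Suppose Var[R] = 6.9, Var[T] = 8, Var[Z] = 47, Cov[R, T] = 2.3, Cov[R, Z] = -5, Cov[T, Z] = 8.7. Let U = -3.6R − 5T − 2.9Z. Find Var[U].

Var[U] = 915.394

Var[U] = a²·Var[R] + b²·Var[T] + c²·Var[Z] + 2ab·Cov[R, T] + 2ac·Cov[R, Z] + 2bc·Cov[T, Z], with a = -3.6, b = -5, c = -2.9.
= 89.424 + 200 + 395.27 + 82.8 + (-104.4) + 252.3
= 915.394.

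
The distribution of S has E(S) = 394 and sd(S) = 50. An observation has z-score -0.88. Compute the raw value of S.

S = E(S) + z·sd(S) = 394 + (-0.88)·50 = 350.

S = 350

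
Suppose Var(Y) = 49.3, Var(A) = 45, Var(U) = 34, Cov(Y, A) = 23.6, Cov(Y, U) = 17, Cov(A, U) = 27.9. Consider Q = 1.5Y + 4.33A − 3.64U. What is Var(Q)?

Var(Q) = 646.56094

Var(Q) = a²·Var(Y) + b²·Var(A) + c²·Var(U) + 2ab·Cov(Y, A) + 2ac·Cov(Y, U) + 2bc·Cov(A, U), with a = 1.5, b = 4.33, c = -3.64.
= 110.925 + 843.7005 + 450.4864 + 306.564 + (-185.64) + (-879.47496)
= 646.56094.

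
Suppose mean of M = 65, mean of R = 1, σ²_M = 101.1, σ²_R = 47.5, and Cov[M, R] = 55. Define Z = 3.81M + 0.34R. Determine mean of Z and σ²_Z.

mean of Z = 3.81·mean of M + 0.34·mean of R = 3.81·65 + 0.34·1 = 247.99.
σ²_Z = a²·σ²_M + b²·σ²_R + 2ab·Cov[M, R] with a = 3.81, b = 0.34.
= 3.81²·101.1 + 0.34²·47.5 + 2·3.81·0.34·55
= 1467.57771 + 5.491 + 142.494 = 1615.56271.

mean of Z = 247.99, σ²_Z = 1615.56271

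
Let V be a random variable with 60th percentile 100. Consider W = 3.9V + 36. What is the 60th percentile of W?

60th percentile of W = 426

Since a = 3.9 > 0 the transformation is increasing, so the 60th percentile of W = a·(P_{60} of V) + b = 3.9·100 + 36 = 426.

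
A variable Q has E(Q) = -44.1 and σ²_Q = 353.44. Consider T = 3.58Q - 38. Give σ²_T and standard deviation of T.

σ²_T = 4529.828416, standard deviation of T = 67.304

T = 3.58Q - 38 is linear with a = 3.58, b = -38.
σ²_T = a²·σ²_Q = 3.58²·353.44 = 4529.828416 (the additive constant -38 does not affect variance).
standard deviation of Q = √353.44 = 18.8.
standard deviation of T = |a|·standard deviation of Q = |3.58|·18.8 = 67.304.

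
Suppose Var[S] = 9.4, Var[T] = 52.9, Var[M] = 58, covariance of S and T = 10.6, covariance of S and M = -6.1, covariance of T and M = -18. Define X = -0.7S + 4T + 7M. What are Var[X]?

Var[X] = a²·Var[S] + b²·Var[T] + c²·Var[M] + 2ab·covariance of S and T + 2ac·covariance of S and M + 2bc·covariance of T and M, with a = -0.7, b = 4, c = 7.
= 4.606 + 846.4 + 2842 + (-59.36) + 59.78 + (-1008)
= 2685.426.

Var[X] = 2685.426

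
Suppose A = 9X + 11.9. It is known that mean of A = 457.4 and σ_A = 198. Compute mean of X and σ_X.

From A = 9X + 11.9: mean of A = a·mean of X + b, so mean of X = (mean of A − b)/a = (457.4 − 11.9)/9 = 49.5.
σ_A = |a|·σ_X, so σ_X = 198/|9| = 22.

mean of X = 49.5, σ_X = 22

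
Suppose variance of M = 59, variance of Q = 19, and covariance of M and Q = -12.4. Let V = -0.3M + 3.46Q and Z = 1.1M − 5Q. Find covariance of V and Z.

covariance of V and Z = -413.9644

By bilinearity, covariance of V and Z = ac·variance of M + bd·variance of Q + (ad+bc)·covariance of M and Q, with a=-0.3, b=3.46, c=1.1, d=-5.
ac·variance of M = (-0.3)·1.1·59 = -19.47
bd·variance of Q = 3.46·(-5)·19 = -328.7
(ad+bc)·covariance of M and Q = (5.306)·(-12.4) = -65.7944
covariance of V and Z = -19.47 + (-328.7) + (-65.7944) = -413.9644.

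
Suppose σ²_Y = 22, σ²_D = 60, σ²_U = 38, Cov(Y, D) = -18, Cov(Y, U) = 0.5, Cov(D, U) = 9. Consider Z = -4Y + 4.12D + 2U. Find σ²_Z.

σ²_Z = 2256.064

σ²_Z = a²·σ²_Y + b²·σ²_D + c²·σ²_U + 2ab·Cov(Y, D) + 2ac·Cov(Y, U) + 2bc·Cov(D, U), with a = -4, b = 4.12, c = 2.
= 352 + 1018.464 + 152 + 593.28 + (-8) + 148.32
= 2256.064.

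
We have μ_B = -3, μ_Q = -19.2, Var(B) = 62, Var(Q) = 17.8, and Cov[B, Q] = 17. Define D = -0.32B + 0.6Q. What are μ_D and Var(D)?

μ_D = -10.56, Var(D) = 6.2288

μ_D = (-0.32)·μ_B + 0.6·μ_Q = (-0.32)·(-3) + 0.6·(-19.2) = -10.56.
Var(D) = a²·Var(B) + b²·Var(Q) + 2ab·Cov[B, Q] with a = -0.32, b = 0.6.
= (-0.32)²·62 + 0.6²·17.8 + 2·(-0.32)·0.6·17
= 6.3488 + 6.408 + (-6.528) = 6.2288.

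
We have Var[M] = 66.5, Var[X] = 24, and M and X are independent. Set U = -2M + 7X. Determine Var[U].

Var[U] = 1442

Var[U] = a²·Var[M] + b²·Var[X] + 2ab·Cov(M, X) with a = -2, b = 7.
Independence gives Cov(M, X) = 0.
= (-2)²·66.5 + 7²·24 + 2·(-2)·7·0
= 266 + 1176 + 0 = 1442.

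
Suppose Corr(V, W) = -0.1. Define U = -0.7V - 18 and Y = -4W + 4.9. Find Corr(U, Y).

Corr(U, Y) = -0.1

Linear rescalings preserve correlation up to sign; here the slopes -0.7 and -4 have the same sign, so Corr(U, Y) = Corr(V, W) = -0.1.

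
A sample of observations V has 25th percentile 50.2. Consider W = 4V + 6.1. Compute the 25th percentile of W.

Since a = 4 > 0 the transformation is increasing, so the 25th percentile of W = a·(P_{25} of V) + b = 4·50.2 + 6.1 = 206.9.

25th percentile of W = 206.9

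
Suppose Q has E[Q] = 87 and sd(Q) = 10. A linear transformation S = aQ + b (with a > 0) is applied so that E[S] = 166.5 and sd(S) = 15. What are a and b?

sd(S) = a·sd(Q) (a > 0), so a = 15/10 = 1.5.
E[S] = a·E[Q] + b, so b = 166.5 − 1.5·87 = 36.

a = 1.5, b = 36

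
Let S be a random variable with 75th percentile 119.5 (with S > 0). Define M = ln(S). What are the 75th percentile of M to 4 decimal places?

75th percentile of M = 4.7833

ln(S) is increasing, so P_{75}(M) = g(P_{75}(S)) ≈ 4.7833.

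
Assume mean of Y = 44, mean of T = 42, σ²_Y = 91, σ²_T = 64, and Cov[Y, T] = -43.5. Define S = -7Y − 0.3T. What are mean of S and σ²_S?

mean of S = -320.6, σ²_S = 4282.06

mean of S = (-7)·mean of Y + (-0.3)·mean of T = (-7)·44 + (-0.3)·42 = -320.6.
σ²_S = a²·σ²_Y + b²·σ²_T + 2ab·Cov[Y, T] with a = -7, b = -0.3.
= (-7)²·91 + (-0.3)²·64 + 2·(-7)·(-0.3)·(-43.5)
= 4459 + 5.76 + (-182.7) = 4282.06.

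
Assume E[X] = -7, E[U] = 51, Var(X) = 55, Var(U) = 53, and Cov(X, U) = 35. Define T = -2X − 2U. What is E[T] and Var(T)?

E[T] = (-2)·E[X] + (-2)·E[U] = (-2)·(-7) + (-2)·51 = -88.
Var(T) = a²·Var(X) + b²·Var(U) + 2ab·Cov(X, U) with a = -2, b = -2.
= (-2)²·55 + (-2)²·53 + 2·(-2)·(-2)·35
= 220 + 212 + 280 = 712.

E[T] = -88, Var(T) = 712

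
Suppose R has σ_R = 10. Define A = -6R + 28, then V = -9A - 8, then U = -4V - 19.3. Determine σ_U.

σ_A = |-6|·10 = 60.
σ_V = |-9|·60 = 540.
σ_U = |-4|·540 = 2160.

σ_U = 2160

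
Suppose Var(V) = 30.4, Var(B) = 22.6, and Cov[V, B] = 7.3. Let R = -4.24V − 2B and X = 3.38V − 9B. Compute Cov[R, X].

Cov[R, X] = 200.35152

By bilinearity, Cov[R, X] = ac·Var(V) + bd·Var(B) + (ad+bc)·Cov[V, B], with a=-4.24, b=-2, c=3.38, d=-9.
ac·Var(V) = (-4.24)·3.38·30.4 = -435.66848
bd·Var(B) = (-2)·(-9)·22.6 = 406.8
(ad+bc)·Cov[V, B] = (31.4)·7.3 = 229.22
Cov[R, X] = -435.66848 + 406.8 + 229.22 = 200.35152.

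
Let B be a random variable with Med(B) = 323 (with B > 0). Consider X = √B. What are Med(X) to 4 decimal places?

Med(X) = 17.9722

√B is monotone on this domain, so Med(X) = √(323) ≈ 17.9722.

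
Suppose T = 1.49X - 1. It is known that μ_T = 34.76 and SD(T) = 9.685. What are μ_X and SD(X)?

From T = 1.49X - 1: μ_T = a·μ_X + b, so μ_X = (μ_T − b)/a = (34.76 − (-1))/1.49 = 24.
SD(T) = |a|·SD(X), so SD(X) = 9.685/|1.49| = 6.5.

μ_X = 24, SD(X) = 6.5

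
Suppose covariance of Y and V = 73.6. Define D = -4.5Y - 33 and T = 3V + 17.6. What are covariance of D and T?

covariance of D and T = a·c·covariance of Y and V = (-4.5)·3·73.6 = -993.6. Additive constants drop out.

covariance of D and T = -993.6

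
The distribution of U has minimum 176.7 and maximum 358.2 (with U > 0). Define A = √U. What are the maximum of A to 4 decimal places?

max(A) = 18.9262

√U is increasing on this domain, so max(A) comes from max(U) = 358.2: max(A) = √(358.2) ≈ 18.9262.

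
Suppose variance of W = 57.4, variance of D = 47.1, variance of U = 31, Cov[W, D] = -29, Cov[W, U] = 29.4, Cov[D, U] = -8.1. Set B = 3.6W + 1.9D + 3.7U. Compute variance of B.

variance of B = a²·variance of W + b²·variance of D + c²·variance of U + 2ab·Cov[W, D] + 2ac·Cov[W, U] + 2bc·Cov[D, U], with a = 3.6, b = 1.9, c = 3.7.
= 743.904 + 170.031 + 424.39 + (-396.72) + 783.216 + (-113.886)
= 1610.935.

variance of B = 1610.935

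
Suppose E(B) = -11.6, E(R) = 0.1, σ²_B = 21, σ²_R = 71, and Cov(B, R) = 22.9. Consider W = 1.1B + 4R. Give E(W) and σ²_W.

E(W) = 1.1·E(B) + 4·E(R) = 1.1·(-11.6) + 4·0.1 = -12.36.
σ²_W = a²·σ²_B + b²·σ²_R + 2ab·Cov(B, R) with a = 1.1, b = 4.
= 1.1²·21 + 4²·71 + 2·1.1·4·22.9
= 25.41 + 1136 + 201.52 = 1362.93.

E(W) = -12.36, σ²_W = 1362.93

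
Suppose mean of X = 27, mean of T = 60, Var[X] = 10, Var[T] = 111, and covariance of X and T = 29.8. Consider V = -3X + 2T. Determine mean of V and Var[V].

mean of V = (-3)·mean of X + 2·mean of T = (-3)·27 + 2·60 = 39.
Var[V] = a²·Var[X] + b²·Var[T] + 2ab·covariance of X and T with a = -3, b = 2.
= (-3)²·10 + 2²·111 + 2·(-3)·2·29.8
= 90 + 444 + (-357.6) = 176.4.

mean of V = 39, Var[V] = 176.4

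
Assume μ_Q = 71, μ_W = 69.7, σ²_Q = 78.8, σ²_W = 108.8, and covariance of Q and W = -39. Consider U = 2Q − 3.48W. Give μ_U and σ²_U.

μ_U = 2·μ_Q + (-3.48)·μ_W = 2·71 + (-3.48)·69.7 = -100.556.
σ²_U = a²·σ²_Q + b²·σ²_W + 2ab·covariance of Q and W with a = 2, b = -3.48.
= 2²·78.8 + (-3.48)²·108.8 + 2·2·(-3.48)·(-39)
= 315.2 + 1317.61152 + 542.88 = 2175.69152.

μ_U = -100.556, σ²_U = 2175.69152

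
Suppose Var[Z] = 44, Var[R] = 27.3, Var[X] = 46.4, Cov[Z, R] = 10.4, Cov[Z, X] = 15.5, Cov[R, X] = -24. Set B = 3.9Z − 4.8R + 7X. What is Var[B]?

Var[B] = a²·Var[Z] + b²·Var[R] + c²·Var[X] + 2ab·Cov[Z, R] + 2ac·Cov[Z, X] + 2bc·Cov[R, X], with a = 3.9, b = -4.8, c = 7.
= 669.24 + 628.992 + 2273.6 + (-389.376) + 846.3 + 1612.8
= 5641.556.

Var[B] = 5641.556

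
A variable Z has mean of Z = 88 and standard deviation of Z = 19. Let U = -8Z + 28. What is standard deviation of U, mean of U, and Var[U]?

U = -8Z + 28 is linear with a = -8, b = 28.
standard deviation of U = |a|·standard deviation of Z = |-8|·19 = 152.
mean of U = a·mean of Z + b = (-8)·88 + 28 = -676.
Var[Z] = 19² = 361.
Var[U] = a²·Var[Z] = (-8)²·361 = 23104 (the additive constant 28 does not affect variance).

standard deviation of U = 152, mean of U = -676, Var[U] = 23104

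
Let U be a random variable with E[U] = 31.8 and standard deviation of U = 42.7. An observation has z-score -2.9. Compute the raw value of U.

U = -92.03

U = E[U] + z·standard deviation of U = 31.8 + (-2.9)·42.7 = -92.03.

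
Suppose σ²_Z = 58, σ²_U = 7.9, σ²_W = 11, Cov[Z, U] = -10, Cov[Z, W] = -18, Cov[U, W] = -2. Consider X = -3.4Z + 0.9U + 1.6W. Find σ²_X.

σ²_X = a²·σ²_Z + b²·σ²_U + c²·σ²_W + 2ab·Cov[Z, U] + 2ac·Cov[Z, W] + 2bc·Cov[U, W], with a = -3.4, b = 0.9, c = 1.6.
= 670.48 + 6.399 + 28.16 + 61.2 + 195.84 + (-5.76)
= 956.319.

σ²_X = 956.319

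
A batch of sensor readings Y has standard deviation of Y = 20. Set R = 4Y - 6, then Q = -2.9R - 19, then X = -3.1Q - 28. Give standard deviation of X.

standard deviation of R = |4|·20 = 80.
standard deviation of Q = |-2.9|·80 = 232.
standard deviation of X = |-3.1|·232 = 719.2.

standard deviation of X = 719.2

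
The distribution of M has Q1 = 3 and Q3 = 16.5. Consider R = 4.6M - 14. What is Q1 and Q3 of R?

Q1(R) = -0.2, Q3(R) = 61.9

a = 4.6 > 0: Q1(R) = a·Q1(M)+b = -0.2, Q3(R) = a·Q3(M)+b = 61.9.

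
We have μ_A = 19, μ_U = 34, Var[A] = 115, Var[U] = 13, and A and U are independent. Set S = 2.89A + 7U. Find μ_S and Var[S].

μ_S = 292.91, Var[S] = 1597.4915

μ_S = 2.89·μ_A + 7·μ_U = 2.89·19 + 7·34 = 292.91.
Var[S] = a²·Var[A] + b²·Var[U] + 2ab·covariance of A and U with a = 2.89, b = 7.
Independence gives covariance of A and U = 0.
= 2.89²·115 + 7²·13 + 2·2.89·7·0
= 960.4915 + 637 + 0 = 1597.4915.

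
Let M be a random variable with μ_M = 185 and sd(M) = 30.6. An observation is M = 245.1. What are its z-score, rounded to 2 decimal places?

z = (M − μ_M) / sd(M) = (245.1 − 185) / 30.6 ≈ 1.96.

z = 1.96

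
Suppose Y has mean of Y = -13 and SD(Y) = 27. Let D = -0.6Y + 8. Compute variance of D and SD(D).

D = -0.6Y + 8 is linear with a = -0.6, b = 8.
variance of Y = 27² = 729.
variance of D = a²·variance of Y = (-0.6)²·729 = 262.44 (the additive constant 8 does not affect variance).
SD(D) = |a|·SD(Y) = |-0.6|·27 = 16.2.

variance of D = 262.44, SD(D) = 16.2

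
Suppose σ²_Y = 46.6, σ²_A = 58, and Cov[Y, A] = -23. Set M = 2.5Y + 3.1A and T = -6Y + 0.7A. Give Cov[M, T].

Cov[M, T] = -185.59

By bilinearity, Cov[M, T] = ac·σ²_Y + bd·σ²_A + (ad+bc)·Cov[Y, A], with a=2.5, b=3.1, c=-6, d=0.7.
ac·σ²_Y = 2.5·(-6)·46.6 = -699
bd·σ²_A = 3.1·0.7·58 = 125.86
(ad+bc)·Cov[Y, A] = (-16.85)·(-23) = 387.55
Cov[M, T] = -699 + 125.86 + 387.55 = -185.59.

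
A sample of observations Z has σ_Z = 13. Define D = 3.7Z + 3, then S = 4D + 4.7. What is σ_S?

σ_S = 192.4

σ_D = |3.7|·13 = 48.1.
σ_S = |4|·48.1 = 192.4.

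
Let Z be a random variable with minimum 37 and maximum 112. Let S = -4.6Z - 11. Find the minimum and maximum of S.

a = -4.6 < 0, so order reverses: min(S) = a·max(Z)+b = (-4.6)·112 + (-11) = -526.2; max(S) = a·min(Z)+b = (-4.6)·37 + (-11) = -181.2.

min(S) = -526.2, max(S) = -181.2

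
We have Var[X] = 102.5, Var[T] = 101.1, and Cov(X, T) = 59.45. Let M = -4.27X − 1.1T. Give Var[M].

Var[M] = 2549.67655

Var[M] = a²·Var[X] + b²·Var[T] + 2ab·Cov(X, T) with a = -4.27, b = -1.1.
= (-4.27)²·102.5 + (-1.1)²·101.1 + 2·(-4.27)·(-1.1)·59.45
= 1868.87225 + 122.331 + 558.4733 = 2549.67655.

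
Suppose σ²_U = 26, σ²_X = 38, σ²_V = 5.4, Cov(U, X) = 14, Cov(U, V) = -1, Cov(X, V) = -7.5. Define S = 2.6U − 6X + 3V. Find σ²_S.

σ²_S = a²·σ²_U + b²·σ²_X + c²·σ²_V + 2ab·Cov(U, X) + 2ac·Cov(U, V) + 2bc·Cov(X, V), with a = 2.6, b = -6, c = 3.
= 175.76 + 1368 + 48.6 + (-436.8) + (-15.6) + 270
= 1409.96.

σ²_S = 1409.96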